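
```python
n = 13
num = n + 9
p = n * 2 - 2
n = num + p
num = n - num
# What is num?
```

Trace:
`n = 13` → n = 13
`num = n + 9` → num = 22
`p = n * 2 - 2` → p = 24
`n = num + p` → n = 46
`num = n - num` → num = 24
So num = 24

Answer: 24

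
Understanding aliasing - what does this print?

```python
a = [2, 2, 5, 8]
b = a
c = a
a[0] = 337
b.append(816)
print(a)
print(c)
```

Key concept: multiple aliases.
Step by step:
`a = [2, 2, 5, 8]` → a = [2, 2, 5, 8]
`b = a` → b = [2, 2, 5, 8] (same object as a)
`c = a` → c = [2, 2, 5, 8] (same object as a, b)
`a[0] = 337` → a = [337, 2, 5, 8] (same object as b, c); b = [337, 2, 5, 8] (same object as a, c); c = [337, 2, 5, 8] (same object as a, b)
`b.append(816)` → a = [337, 2, 5, 8, 816] (same object as b, c); b = [337, 2, 5, 8, 816] (same object as a, c); c = [337, 2, 5, 8, 816] (same object as a, b)
`print(a)` → prints [337, 2, 5, 8, 816]
`print(c)` → prints [337, 2, 5, 8, 816]

Answer:
[337, 2, 5, 8, 816]
[337, 2, 5, 8, 816]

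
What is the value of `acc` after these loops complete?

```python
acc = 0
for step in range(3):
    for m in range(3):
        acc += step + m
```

Sum of all step+m for step,m in 3x3
`acc` takes the values: 0 → 1 → 3 → 4 → 6 → 9 → 11 → 14 → 18

Answer: 18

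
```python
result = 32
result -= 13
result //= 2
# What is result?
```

Trace:
`result = 32` → result = 32
`result -= 13` → result = 19
`result //= 2` → result = 9
So result = 9

Answer: 9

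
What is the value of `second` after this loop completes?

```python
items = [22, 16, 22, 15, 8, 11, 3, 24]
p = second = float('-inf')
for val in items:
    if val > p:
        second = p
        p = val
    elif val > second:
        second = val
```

Second largest (with repeats) in [22, 16, 22, 15, 8, 11, 3, 24]
`second` takes the values: -inf → 16 → 22

Answer: 22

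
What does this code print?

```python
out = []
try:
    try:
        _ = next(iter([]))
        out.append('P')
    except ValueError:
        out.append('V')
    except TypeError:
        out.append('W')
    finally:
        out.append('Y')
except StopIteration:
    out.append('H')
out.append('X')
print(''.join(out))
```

Execution trace: 'Y' (finally) → 'H' (outer except StopIteration) → 'X' (after the try/except). Output: YHX

Answer: YHX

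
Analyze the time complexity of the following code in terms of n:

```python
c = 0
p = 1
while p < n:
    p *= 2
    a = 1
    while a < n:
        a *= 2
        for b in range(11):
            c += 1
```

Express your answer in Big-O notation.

Each loop level contributes: log n × log n × 1. Multiplying the contributions gives O(log² n).

Answer: O(log² n)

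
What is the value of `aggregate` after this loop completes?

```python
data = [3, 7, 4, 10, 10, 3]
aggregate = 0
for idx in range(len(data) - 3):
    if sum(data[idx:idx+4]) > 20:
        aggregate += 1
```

Count windows with sum > 20
`aggregate` takes the values: 0 → 1 → 2 → 3

Answer: 3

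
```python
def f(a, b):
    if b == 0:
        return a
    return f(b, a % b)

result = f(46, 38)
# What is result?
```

f(46, 38) -> f(38, 8) -> f(8, 6) -> f(6, 2) -> f(2, 0) -> 2

Answer: 2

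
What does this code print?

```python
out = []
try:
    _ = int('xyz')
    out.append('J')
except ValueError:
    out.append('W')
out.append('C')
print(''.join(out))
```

Execution trace: 'W' (except ValueError) → 'C' (after the try/except). Output: WC

Answer: WC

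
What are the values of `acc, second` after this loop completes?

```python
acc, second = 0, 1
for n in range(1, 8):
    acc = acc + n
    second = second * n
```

Sum and factorial of 1 to 7
`acc, second` takes the values: (0, 1) → (1, 1) → (3, 1) → (3, 2) → (6, 2) → (6, 6) → (10, 6) → (10, 24) → (15, 24) → (15, 120) → (21, 120) → (21, 720) → (28, 720) → (28, 5040)

Answer: 28, 5040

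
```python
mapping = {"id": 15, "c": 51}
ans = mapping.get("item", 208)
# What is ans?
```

Trace:
`mapping = {"id": 15, "c": 51}` → mapping = {'id': 15, 'c': 51}
`ans = mapping.get("item", 208)` → ans = 208
So ans = 208

Answer: 208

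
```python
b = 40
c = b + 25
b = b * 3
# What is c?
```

Trace:
`b = 40` → b = 40
`c = b + 25` → c = 65
`b = b * 3` → b = 120
So c = 65

Answer: 65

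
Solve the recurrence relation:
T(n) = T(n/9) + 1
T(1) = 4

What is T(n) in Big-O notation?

Each step divides n by 9 and adds 1. After log_9(n) steps we reach T(1)=4. So T(n) = 1·log_9(n) + 4 = O(log n).

Answer: O(log n)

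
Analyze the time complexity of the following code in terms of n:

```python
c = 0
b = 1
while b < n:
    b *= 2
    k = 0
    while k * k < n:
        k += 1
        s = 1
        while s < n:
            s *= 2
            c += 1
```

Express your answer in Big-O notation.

Each loop level contributes: log n × √n × log n. Multiplying the contributions gives O(√n log² n).

Answer: O(√n log² n)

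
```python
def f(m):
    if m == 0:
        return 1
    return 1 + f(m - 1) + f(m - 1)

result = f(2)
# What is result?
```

f(m) = 1 + 2·f(m-1), f(0)=1. Closed form: (1+1)·2^2 - 1 = 7.

Answer: 7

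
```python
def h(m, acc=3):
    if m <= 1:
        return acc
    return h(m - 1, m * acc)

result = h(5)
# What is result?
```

Accumulator trace (n, acc): (5, 3) -> (4, 15) -> (3, 60) -> (2, 180) -> (1, 360) -> return 360

Answer: 360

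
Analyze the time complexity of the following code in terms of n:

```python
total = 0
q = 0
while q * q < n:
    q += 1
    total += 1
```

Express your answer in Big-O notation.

Each loop level contributes: √n. Multiplying the contributions gives O(√n).

Answer: O(√n)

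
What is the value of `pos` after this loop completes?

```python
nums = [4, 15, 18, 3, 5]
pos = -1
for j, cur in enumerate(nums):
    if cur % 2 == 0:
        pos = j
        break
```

First even number index in [4, 15, 18, 3, 5]
`pos` takes the values: -1 → 0

Answer: 0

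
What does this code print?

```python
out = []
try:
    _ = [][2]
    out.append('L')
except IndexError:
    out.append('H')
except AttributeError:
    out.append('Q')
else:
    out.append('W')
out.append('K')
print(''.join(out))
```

Execution trace: 'H' (except IndexError) → 'K' (after the try/except). Output: HK

Answer: HK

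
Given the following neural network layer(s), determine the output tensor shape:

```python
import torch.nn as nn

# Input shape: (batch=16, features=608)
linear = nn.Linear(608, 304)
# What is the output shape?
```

Input: (16, 608) -> Output: (16, 304)

Answer: (16, 304)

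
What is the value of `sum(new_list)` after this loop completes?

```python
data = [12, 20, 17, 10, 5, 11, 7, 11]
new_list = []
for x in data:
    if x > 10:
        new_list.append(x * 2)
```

Sum of doubled values > 10
`new_list` takes the values: [] → [24] → [24, 40] → [24, 40, 34] → [24, 40, 34, 22] → [24, 40, 34, 22, 22]
So `sum(new_list)` = 142

Answer: 142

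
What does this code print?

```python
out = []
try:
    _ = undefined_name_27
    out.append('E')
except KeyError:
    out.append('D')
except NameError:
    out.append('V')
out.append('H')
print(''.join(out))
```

Execution trace: 'V' (except NameError) → 'H' (after the try/except). Output: VH

Answer: VH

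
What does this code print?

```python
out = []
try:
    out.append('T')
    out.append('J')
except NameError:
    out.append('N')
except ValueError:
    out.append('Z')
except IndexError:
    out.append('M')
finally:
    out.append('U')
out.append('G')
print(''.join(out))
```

Execution trace: 'T' (try body) → 'J' (try body, no exception) → 'U' (finally) → 'G' (after the try/except). Output: TJUG

Answer: TJUG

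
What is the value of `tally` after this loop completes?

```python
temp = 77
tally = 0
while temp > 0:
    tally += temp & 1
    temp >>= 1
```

Count set bits in 77 (binary: 0b1001101)
`tally` takes the values: 0 → 1 → 2 → 3 → 4

Answer: 4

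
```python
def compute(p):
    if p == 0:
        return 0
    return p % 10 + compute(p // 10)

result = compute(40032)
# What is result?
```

Sum of digits of 40032: 2 + 3 + 0 + 0 + 4 = 9

Answer: 9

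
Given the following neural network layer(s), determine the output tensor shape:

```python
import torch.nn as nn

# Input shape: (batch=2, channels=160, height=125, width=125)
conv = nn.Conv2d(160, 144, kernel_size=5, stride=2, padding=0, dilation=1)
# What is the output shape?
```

Input: (2, 160, 125, 125) -> Output: (2, 144, 61, 61)

Answer: (2, 144, 61, 61)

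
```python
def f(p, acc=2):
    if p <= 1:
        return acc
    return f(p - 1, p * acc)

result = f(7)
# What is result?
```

Accumulator trace (n, acc): (7, 2) -> (6, 14) -> (5, 84) -> (4, 420) -> (3, 1680) -> (2, 5040) -> (1, 10080) -> return 10080

Answer: 10080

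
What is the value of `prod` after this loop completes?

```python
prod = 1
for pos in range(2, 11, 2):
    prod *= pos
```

Product of even numbers 2 to 10
`prod` takes the values: 1 → 2 → 8 → 48 → 384 → 3840

Answer: 3840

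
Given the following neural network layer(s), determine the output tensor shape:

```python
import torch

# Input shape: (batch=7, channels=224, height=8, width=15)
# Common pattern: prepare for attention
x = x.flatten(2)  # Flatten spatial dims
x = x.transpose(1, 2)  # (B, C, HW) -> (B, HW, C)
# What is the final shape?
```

Input: (7, 224, 8, 15) -> after flatten(2): (7, 224, 120) -> Output: (7, 120, 224)

Answer: (7, 120, 224)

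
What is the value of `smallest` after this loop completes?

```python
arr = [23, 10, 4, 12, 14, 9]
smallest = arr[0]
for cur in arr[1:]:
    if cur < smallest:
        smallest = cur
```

Minimum of [23, 10, 4, 12, 14, 9]
`smallest` takes the values: 23 → 10 → 4

Answer: 4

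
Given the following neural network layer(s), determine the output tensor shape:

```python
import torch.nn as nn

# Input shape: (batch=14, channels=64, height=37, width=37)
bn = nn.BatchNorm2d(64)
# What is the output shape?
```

Input: (14, 64, 37, 37) -> Output: (14, 64, 37, 37)

Answer: (14, 64, 37, 37)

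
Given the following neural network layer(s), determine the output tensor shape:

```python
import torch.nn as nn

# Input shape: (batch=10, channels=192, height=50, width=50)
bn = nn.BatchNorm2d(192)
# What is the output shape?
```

Input: (10, 192, 50, 50) -> Output: (10, 192, 50, 50)

Answer: (10, 192, 50, 50)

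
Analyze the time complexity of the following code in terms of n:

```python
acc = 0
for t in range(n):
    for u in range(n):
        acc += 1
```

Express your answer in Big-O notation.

Each loop level contributes: n × n. Multiplying the contributions gives O(n^2).

Answer: O(n^2)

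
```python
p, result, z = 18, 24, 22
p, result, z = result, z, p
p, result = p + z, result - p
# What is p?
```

Trace:
`p, result, z = 18, 24, 22` → p = 18; result = 24; z = 22
`p, result, z = result, z, p` → p = 24; result = 22; z = 18
`p, result = p + z, result - p` → p = 42; result = -2
So p = 42

Answer: 42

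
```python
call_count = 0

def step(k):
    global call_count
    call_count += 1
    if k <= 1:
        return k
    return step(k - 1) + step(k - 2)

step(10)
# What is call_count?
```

Calls(k) = 1 + Calls(k-1) + Calls(k-2); Calls(0)=Calls(1)=1. For k=10 this gives 177.

Answer: 177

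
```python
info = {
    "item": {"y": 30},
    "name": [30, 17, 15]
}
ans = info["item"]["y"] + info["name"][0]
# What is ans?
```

Trace:
`info = { ...` → info = {'item': {'y': 30}, 'name': [30, 17, 15]}
`ans = info["item"]["y"] + info["name"][0]` → ans = 60
So ans = 60

Answer: 60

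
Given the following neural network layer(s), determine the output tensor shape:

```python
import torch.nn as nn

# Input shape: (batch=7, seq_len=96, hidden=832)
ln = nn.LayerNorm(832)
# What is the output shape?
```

Input: (7, 96, 832) -> Output: (7, 96, 832)

Answer: (7, 96, 832)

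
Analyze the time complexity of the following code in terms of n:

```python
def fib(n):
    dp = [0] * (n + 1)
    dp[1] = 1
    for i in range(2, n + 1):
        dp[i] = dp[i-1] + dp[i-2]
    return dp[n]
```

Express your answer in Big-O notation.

This is Dynamic programming Fibonacci. Time complexity: O(n).

Answer: O(n)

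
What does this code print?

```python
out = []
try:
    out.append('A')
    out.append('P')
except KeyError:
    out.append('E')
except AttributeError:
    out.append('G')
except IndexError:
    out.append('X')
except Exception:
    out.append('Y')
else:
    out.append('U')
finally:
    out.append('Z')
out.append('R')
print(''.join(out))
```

Execution trace: 'A' (try body) → 'P' (try body, no exception) → 'U' (else) → 'Z' (finally) → 'R' (after the try/except). Output: APUZR

Answer: APUZR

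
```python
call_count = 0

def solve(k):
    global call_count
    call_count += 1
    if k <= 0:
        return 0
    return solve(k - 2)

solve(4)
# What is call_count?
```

Linear recursion stepping by 2: 3 calls from k=4 down to ≤0.

Answer: 3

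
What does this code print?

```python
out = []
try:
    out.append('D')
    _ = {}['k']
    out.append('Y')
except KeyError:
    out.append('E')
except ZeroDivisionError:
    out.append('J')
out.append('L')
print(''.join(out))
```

Execution trace: 'D' (try body) → 'E' (except KeyError) → 'L' (after the try/except). Output: DEL

Answer: DEL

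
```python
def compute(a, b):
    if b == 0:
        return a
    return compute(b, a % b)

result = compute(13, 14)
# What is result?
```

compute(13, 14) -> compute(14, 13) -> compute(13, 1) -> compute(1, 0) -> 1

Answer: 1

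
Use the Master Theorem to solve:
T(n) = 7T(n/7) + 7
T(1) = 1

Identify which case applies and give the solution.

a=7, b=7, f(n)=7. log_7(7) = 1. Since c=0 < 1, Case 1 applies: T(n) = Θ(n^log_b(a)) = O(n).

Answer: O(n) - Case 1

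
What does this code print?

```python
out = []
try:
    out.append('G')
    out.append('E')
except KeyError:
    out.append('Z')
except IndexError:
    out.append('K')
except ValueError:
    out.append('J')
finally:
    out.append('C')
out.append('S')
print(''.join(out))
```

Execution trace: 'G' (try body) → 'E' (try body, no exception) → 'C' (finally) → 'S' (after the try/except). Output: GECS

Answer: GECS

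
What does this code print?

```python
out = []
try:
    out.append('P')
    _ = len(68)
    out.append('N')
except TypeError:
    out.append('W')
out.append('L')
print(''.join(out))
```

Execution trace: 'P' (try body) → 'W' (except TypeError) → 'L' (after the try/except). Output: PWL

Answer: PWL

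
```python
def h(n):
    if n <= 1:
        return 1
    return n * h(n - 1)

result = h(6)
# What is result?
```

h(6) = 6 * 5 * 4 * 3 * 2 * 1 = 720

Answer: 720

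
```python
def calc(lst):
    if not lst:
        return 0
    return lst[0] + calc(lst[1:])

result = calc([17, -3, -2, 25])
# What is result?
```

17 + (-3) + (-2) + 25 + 0 = 37

Answer: 37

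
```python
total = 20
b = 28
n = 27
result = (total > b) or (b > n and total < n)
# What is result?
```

Trace:
`total = 20` → total = 20
`b = 28` → b = 28
`n = 27` → n = 27
`result = (total > b) or (b > n and total < n)` → result = True
So result = True

Answer: True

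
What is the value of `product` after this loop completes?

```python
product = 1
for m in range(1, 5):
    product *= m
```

4! = 24
`product` takes the values: 1 → 2 → 6 → 24

Answer: 24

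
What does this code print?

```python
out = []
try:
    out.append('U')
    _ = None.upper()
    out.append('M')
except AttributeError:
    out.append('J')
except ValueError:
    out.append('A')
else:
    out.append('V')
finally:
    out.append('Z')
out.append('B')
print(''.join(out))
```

Execution trace: 'U' (try body) → 'J' (except AttributeError) → 'Z' (finally) → 'B' (after the try/except). Output: UJZB

Answer: UJZB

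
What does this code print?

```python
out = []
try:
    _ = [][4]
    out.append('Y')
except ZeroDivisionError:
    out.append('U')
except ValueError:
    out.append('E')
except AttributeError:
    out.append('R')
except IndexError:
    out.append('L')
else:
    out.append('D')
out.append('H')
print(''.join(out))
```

Execution trace: 'L' (except IndexError) → 'H' (after the try/except). Output: LH

Answer: LH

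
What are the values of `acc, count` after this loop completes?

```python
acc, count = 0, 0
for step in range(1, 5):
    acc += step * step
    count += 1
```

Sum of squares and count
`acc, count` takes the values: (0, 0) → (1, 0) → (1, 1) → (5, 1) → (5, 2) → (14, 2) → (14, 3) → (30, 3) → (30, 4)

Answer: 30, 4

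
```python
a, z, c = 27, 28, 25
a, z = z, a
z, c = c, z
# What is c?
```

Trace:
`a, z, c = 27, 28, 25` → a = 27; z = 28; c = 25
`a, z = z, a` → a = 28; z = 27
`z, c = c, z` → z = 25; c = 27
So c = 27

Answer: 27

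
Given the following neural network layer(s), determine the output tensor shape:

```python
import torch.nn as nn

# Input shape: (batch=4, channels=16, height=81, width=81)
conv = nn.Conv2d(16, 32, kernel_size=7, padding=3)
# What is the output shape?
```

Input: (4, 16, 81, 81) -> Output: (4, 32, 81, 81)

Answer: (4, 32, 81, 81)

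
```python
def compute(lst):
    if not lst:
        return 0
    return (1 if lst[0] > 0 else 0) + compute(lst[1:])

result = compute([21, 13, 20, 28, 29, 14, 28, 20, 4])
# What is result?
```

Count of positive elements in [21, 13, 20, 28, 29, 14, 28, 20, 4] = 9

Answer: 9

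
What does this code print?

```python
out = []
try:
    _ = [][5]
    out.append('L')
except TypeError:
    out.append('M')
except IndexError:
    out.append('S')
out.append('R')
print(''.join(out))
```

Execution trace: 'S' (except IndexError) → 'R' (after the try/except). Output: SR

Answer: SR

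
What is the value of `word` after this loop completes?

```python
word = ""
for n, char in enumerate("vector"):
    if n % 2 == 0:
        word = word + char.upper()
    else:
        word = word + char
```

Uppercase even positions in 'vector'
`word` takes the values: "" → "V" → "Ve" → "VeC" → "VeCt" → "VeCtO" → "VeCtOr"

Answer: "VeCtOr"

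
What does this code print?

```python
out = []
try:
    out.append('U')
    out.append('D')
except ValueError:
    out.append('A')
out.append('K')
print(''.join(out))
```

Execution trace: 'U' (try body) → 'D' (try body, no exception) → 'K' (after the try/except). Output: UDK

Answer: UDK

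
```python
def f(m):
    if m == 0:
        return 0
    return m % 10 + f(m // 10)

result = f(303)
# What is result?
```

Sum of digits of 303: 3 + 0 + 3 = 6

Answer: 6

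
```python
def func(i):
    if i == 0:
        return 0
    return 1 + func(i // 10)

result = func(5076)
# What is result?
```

Count of digits of 5076: 4

Answer: 4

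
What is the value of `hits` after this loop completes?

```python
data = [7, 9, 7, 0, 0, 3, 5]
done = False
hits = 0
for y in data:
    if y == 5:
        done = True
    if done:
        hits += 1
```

Count elements after first 5 in [7, 9, 7, 0, 0, 3, 5]
`hits` takes the values: 0 → 1

Answer: 1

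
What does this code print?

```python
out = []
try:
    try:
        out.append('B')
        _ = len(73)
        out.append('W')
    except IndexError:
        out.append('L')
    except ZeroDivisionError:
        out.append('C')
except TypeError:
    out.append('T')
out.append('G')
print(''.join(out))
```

Execution trace: 'B' (try body) → 'T' (outer except TypeError) → 'G' (after the try/except). Output: BTG

Answer: BTG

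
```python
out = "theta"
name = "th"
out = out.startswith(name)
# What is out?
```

Trace:
`out = "theta"` → out = 'theta'
`name = "th"` → name = 'th'
`out = out.startswith(name)` → out = True
So out = True

Answer: True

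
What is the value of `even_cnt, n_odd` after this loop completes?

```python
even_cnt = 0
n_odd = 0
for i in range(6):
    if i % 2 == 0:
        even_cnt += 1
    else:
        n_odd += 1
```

Count evens and odds in range(6)
`even_cnt, n_odd` takes the values: (0, 0) → (1, 0) → (1, 1) → (2, 1) → (2, 2) → (3, 2) → (3, 3)

Answer: 3, 3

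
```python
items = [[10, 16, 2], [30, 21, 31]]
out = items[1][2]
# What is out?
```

Trace:
`items = [[10, 16, 2], [30, 21, 31]]` → items = [[10, 16, 2], [30, 21, 31]]
`out = items[1][2]` → out = 31
So out = 31

Answer: 31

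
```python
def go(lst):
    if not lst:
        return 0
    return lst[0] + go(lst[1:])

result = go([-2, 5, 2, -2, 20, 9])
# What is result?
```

(-2) + 5 + 2 + (-2) + 20 + 9 + 0 = 32

Answer: 32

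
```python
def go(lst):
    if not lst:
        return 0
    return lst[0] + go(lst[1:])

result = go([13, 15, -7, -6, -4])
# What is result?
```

13 + 15 + (-7) + (-6) + (-4) + 0 = 11

Answer: 11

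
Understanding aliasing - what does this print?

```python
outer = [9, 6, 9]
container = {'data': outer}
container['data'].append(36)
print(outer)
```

Key concept: dict holds reference to list.
Step by step:
`outer = [9, 6, 9]` → outer = [9, 6, 9]
`container = {'data': outer}` → container = {'data': [9, 6, 9]}
`container['data'].append(36)` → outer = [9, 6, 9, 36]; container = {'data': [9, 6, 9, 36]}
`print(outer)` → prints [9, 6, 9, 36]

Answer: [9, 6, 9, 36]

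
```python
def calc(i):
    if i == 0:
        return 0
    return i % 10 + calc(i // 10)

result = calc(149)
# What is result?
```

Sum of digits of 149: 9 + 4 + 1 = 14

Answer: 14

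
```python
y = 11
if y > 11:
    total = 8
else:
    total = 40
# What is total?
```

Trace:
`y = 11` → y = 11
`if y > 11: ...` → y > 11 is False, take else branch → total = 40
So total = 40

Answer: 40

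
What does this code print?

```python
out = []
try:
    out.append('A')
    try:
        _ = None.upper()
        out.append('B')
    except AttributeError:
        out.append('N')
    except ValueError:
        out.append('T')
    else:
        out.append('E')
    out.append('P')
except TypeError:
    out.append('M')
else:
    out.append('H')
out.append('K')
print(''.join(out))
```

Execution trace: 'A' (try body) → 'N' (inner except AttributeError) → 'P' (try body, no exception) → 'H' (else) → 'K' (after the try/except). Output: ANPHK

Answer: ANPHK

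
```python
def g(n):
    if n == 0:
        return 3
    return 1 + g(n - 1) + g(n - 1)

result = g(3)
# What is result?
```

g(n) = 1 + 2·g(n-1), g(0)=3. Closed form: (3+1)·2^3 - 1 = 31.

Answer: 31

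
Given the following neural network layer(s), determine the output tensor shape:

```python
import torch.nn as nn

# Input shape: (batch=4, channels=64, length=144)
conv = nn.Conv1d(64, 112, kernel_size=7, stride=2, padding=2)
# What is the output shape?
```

Input: (4, 64, 144) -> Output: (4, 112, 71)

Answer: (4, 112, 71)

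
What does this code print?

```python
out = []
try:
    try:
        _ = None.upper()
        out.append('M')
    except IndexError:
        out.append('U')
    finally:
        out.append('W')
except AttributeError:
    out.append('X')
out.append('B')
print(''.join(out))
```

Execution trace: 'W' (inner finally) → 'X' (outer except AttributeError) → 'B' (after the try/except). Output: WXB

Answer: WXB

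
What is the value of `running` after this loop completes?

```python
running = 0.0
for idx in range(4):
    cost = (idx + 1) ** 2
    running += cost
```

Sum of squared losses 1² + 2² + ... + 4²
`running` takes the values: 0.0 → 1.0 → 5.0 → 14.0 → 30.0

Answer: 30.0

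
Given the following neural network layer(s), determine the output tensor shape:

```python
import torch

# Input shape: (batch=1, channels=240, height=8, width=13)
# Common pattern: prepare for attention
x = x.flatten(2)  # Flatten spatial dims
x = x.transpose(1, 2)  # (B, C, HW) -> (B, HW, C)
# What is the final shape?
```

Input: (1, 240, 8, 13) -> after flatten(2): (1, 240, 104) -> Output: (1, 104, 240)

Answer: (1, 104, 240)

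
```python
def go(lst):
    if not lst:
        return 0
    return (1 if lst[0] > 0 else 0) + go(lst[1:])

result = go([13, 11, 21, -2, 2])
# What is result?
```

Count of positive elements in [13, 11, 21, -2, 2] = 4

Answer: 4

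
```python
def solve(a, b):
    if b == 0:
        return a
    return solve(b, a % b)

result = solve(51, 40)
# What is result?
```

solve(51, 40) -> solve(40, 11) -> solve(11, 7) -> solve(7, 4) -> solve(4, 3) -> solve(3, 1) -> solve(1, 0) -> 1

Answer: 1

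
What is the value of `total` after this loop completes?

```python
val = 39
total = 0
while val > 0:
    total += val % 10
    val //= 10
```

Sum digits of 39
`total` takes the values: 0 → 9 → 12

Answer: 12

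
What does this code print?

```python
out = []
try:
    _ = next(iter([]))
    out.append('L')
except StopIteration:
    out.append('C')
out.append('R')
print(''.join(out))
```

Execution trace: 'C' (except StopIteration) → 'R' (after the try/except). Output: CR

Answer: CR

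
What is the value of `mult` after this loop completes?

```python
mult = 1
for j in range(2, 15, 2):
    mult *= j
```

Product of even numbers 2 to 14
`mult` takes the values: 1 → 2 → 8 → 48 → 384 → 3840 → 46080 → 645120

Answer: 645120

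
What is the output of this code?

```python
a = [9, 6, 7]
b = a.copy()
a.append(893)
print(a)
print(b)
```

Key concept: list.copy() creates independent copy.
Step by step:
`a = [9, 6, 7]` → a = [9, 6, 7]
`b = a.copy()` → b = [9, 6, 7]
`a.append(893)` → a = [9, 6, 7, 893]
`print(a)` → prints [9, 6, 7, 893]
`print(b)` → prints [9, 6, 7]

Answer:
[9, 6, 7, 893]
[9, 6, 7]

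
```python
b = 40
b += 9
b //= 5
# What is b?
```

Trace:
`b = 40` → b = 40
`b += 9` → b = 49
`b //= 5` → b = 9
So b = 9

Answer: 9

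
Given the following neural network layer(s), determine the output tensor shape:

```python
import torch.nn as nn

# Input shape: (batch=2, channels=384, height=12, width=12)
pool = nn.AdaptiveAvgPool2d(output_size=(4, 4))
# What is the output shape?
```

Input: (2, 384, 12, 12) -> Output: (2, 384, 4, 4)

Answer: (2, 384, 4, 4)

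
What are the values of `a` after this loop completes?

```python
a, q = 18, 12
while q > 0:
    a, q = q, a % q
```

GCD of 18 and 12
`a` takes the values: 18 → 12 → 6

Answer: 6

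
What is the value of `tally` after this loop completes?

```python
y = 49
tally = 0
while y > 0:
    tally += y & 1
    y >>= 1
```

Count set bits in 49 (binary: 0b110001)
`tally` takes the values: 0 → 1 → 2 → 3

Answer: 3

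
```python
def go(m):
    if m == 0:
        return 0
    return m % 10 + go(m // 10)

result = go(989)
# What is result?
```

Sum of digits of 989: 9 + 8 + 9 = 26

Answer: 26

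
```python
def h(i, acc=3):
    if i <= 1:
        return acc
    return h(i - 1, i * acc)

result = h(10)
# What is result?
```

Accumulator trace (n, acc): (10, 3) -> (9, 30) -> (8, 270) -> (7, 2160) -> (6, 15120) -> (5, 90720) -> (4, 453600) -> (3, 1814400) -> (2, 5443200) -> (1, 10886400) -> return 10886400

Answer: 10886400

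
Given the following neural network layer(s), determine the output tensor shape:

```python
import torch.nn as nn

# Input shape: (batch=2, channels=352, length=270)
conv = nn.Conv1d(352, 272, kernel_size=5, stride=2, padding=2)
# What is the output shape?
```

Input: (2, 352, 270) -> Output: (2, 272, 135)

Answer: (2, 272, 135)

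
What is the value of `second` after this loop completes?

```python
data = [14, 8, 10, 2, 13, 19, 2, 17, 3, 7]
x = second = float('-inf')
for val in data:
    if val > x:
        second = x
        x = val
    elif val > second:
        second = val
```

Second largest (with repeats) in [14, 8, 10, 2, 13, 19, 2, 17, 3, 7]
`second` takes the values: -inf → 8 → 10 → 13 → 14 → 17

Answer: 17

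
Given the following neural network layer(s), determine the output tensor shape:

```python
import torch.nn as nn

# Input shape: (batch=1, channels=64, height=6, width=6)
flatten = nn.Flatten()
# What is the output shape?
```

Input: (1, 64, 6, 6) -> Output: (1, 2304)

Answer: (1, 2304)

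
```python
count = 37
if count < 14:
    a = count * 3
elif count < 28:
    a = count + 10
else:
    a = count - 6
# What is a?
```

Trace:
`count = 37` → count = 37
`if count < 14: ...` → count < 14 is False, count < 28 is False, take else branch → a = 31
So a = 31

Answer: 31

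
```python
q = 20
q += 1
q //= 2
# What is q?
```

Trace:
`q = 20` → q = 20
`q += 1` → q = 21
`q //= 2` → q = 10
So q = 10

Answer: 10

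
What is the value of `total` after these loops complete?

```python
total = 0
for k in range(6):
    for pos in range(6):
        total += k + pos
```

Sum of all k+pos for k,pos in 6x6
`total` takes the values: 0 → 1 → 3 → 6 → 10 → 15 → 16 → 18 → 21 → 25 → 30 → 36 → 38 → 41 → 45 → 50 → 56 → 63 → 66 → 70 → 75 → 81 → 88 → 96 → 100 → 105 → 111 → 118 → 126 → 135 → 140 → 146 → 153 → 161 → 170 → 180

Answer: 180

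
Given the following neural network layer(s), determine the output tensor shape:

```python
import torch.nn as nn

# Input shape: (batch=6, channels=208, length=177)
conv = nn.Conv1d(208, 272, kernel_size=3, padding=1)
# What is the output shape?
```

Input: (6, 208, 177) -> Output: (6, 272, 177)

Answer: (6, 272, 177)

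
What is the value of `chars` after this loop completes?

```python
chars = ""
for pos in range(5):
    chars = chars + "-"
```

Repeat '-' 5 times
`chars` takes the values: "" → "-" → "--" → "---" → "----" → "-----"

Answer: "-----"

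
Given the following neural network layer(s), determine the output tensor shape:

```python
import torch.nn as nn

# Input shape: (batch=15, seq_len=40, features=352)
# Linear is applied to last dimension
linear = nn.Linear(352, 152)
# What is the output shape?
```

Input: (15, 40, 352) -> Output: (15, 40, 152)

Answer: (15, 40, 152)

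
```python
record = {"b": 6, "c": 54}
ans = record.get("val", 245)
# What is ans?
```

Trace:
`record = {"b": 6, "c": 54}` → record = {'b': 6, 'c': 54}
`ans = record.get("val", 245)` → ans = 245
So ans = 245

Answer: 245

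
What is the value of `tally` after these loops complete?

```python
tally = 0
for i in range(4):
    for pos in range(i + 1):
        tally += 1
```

Triangle: 1 + 2 + ... + 4
`tally` takes the values: 0 → 1 → 2 → 3 → 4 → 5 → 6 → 7 → 8 → 9 → 10

Answer: 10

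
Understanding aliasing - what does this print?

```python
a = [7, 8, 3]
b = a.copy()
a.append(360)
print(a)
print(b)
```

Key concept: list.copy() creates independent copy.
Step by step:
`a = [7, 8, 3]` → a = [7, 8, 3]
`b = a.copy()` → b = [7, 8, 3]
`a.append(360)` → a = [7, 8, 3, 360]
`print(a)` → prints [7, 8, 3, 360]
`print(b)` → prints [7, 8, 3]

Answer:
[7, 8, 3, 360]
[7, 8, 3]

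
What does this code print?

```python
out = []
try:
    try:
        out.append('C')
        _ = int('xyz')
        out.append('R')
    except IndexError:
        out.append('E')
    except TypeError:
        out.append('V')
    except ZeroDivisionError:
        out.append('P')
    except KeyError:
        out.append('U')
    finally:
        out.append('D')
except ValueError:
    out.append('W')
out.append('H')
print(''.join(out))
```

Execution trace: 'C' (try body) → 'D' (finally) → 'W' (outer except ValueError) → 'H' (after the try/except). Output: CDWH

Answer: CDWH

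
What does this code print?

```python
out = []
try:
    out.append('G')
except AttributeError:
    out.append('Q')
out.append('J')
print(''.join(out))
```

Execution trace: 'G' (try body, no exception) → 'J' (after the try/except). Output: GJ

Answer: GJ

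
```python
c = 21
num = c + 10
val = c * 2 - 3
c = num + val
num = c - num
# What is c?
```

Trace:
`c = 21` → c = 21
`num = c + 10` → num = 31
`val = c * 2 - 3` → val = 39
`c = num + val` → c = 70
`num = c - num` → num = 39
So c = 70

Answer: 70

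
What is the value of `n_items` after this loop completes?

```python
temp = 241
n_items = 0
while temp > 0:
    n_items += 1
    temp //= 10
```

Count digits by repeated division by 10
`n_items` takes the values: 0 → 1 → 2 → 3

Answer: 3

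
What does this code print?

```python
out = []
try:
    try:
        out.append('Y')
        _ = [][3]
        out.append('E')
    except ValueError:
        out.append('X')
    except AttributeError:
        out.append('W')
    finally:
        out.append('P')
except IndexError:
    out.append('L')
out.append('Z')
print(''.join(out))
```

Execution trace: 'Y' (try body) → 'P' (finally) → 'L' (outer except IndexError) → 'Z' (after the try/except). Output: YPLZ

Answer: YPLZ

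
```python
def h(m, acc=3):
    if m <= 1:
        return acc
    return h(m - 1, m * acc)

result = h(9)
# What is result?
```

Accumulator trace (n, acc): (9, 3) -> (8, 27) -> (7, 216) -> (6, 1512) -> (5, 9072) -> (4, 45360) -> (3, 181440) -> (2, 544320) -> (1, 1088640) -> return 1088640

Answer: 1088640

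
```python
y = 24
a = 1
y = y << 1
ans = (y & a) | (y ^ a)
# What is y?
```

Trace:
`y = 24` → y = 24
`a = 1` → a = 1
`y = y << 1` → y = 48
`ans = (y & a) | (y ^ a)` → ans = 49
So y = 48

Answer: 48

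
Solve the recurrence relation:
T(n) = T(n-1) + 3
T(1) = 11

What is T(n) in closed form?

Unrolling: T(n) = T(1) + 3·(n-1) = 11 + 3(n-1) = 3n + 8.

Answer: T(n) = 3n + 8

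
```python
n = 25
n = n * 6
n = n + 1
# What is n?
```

Trace:
`n = 25` → n = 25
`n = n * 6` → n = 150
`n = n + 1` → n = 151
So n = 151

Answer: 151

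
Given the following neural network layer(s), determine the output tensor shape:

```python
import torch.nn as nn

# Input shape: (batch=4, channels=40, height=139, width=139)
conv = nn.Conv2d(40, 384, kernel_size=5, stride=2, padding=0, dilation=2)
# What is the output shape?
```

Input: (4, 40, 139, 139) -> Output: (4, 384, 66, 66)

Answer: (4, 384, 66, 66)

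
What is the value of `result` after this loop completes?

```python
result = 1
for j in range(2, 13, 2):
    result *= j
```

Product of even numbers 2 to 12
`result` takes the values: 1 → 2 → 8 → 48 → 384 → 3840 → 46080

Answer: 46080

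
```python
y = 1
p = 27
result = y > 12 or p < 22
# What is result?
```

Trace:
`y = 1` → y = 1
`p = 27` → p = 27
`result = y > 12 or p < 22` → result = False
So result = False

Answer: False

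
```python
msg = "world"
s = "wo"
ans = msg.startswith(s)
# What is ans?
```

Trace:
`msg = "world"` → msg = 'world'
`s = "wo"` → s = 'wo'
`ans = msg.startswith(s)` → ans = True
So ans = True

Answer: True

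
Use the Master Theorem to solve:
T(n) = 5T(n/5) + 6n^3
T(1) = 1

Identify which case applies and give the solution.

a=5, b=5, f(n)=6n^3. log_5(5) = 1. Since c=3 > 1 and the regularity condition holds (5(n/5)^3 = (5/5^3)n^3 with 5/5^3 < 1), Case 3 applies: T(n) = Θ(f(n)) = O(n^3).

Answer: O(n^3) - Case 3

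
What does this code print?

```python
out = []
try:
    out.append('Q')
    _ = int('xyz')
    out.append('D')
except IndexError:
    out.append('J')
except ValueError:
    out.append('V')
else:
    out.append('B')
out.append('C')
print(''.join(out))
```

Execution trace: 'Q' (try body) → 'V' (except ValueError) → 'C' (after the try/except). Output: QVC

Answer: QVC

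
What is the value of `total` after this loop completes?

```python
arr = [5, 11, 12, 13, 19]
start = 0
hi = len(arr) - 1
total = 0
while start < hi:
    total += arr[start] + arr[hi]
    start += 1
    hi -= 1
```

Sum of pairs from ends
`total` takes the values: 0 → 24 → 48

Answer: 48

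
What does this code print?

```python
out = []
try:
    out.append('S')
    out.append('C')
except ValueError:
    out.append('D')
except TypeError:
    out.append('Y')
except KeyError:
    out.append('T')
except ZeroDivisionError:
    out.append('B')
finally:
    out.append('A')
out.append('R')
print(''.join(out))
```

Execution trace: 'S' (try body) → 'C' (try body, no exception) → 'A' (finally) → 'R' (after the try/except). Output: SCAR

Answer: SCAR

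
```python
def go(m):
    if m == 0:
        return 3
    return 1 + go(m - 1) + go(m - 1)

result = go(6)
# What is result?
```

go(m) = 1 + 2·go(m-1), go(0)=3. Closed form: (3+1)·2^6 - 1 = 255.

Answer: 255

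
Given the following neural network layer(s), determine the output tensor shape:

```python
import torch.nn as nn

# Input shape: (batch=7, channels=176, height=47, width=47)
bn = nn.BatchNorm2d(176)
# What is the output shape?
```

Input: (7, 176, 47, 47) -> Output: (7, 176, 47, 47)

Answer: (7, 176, 47, 47)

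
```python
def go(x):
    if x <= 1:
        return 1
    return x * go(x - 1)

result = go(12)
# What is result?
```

go(12) = 12 * 11 * 10 * 9 * 8 * 7 * 6 * 5 * 4 * 3 * 2 * 1 = 479001600

Answer: 479001600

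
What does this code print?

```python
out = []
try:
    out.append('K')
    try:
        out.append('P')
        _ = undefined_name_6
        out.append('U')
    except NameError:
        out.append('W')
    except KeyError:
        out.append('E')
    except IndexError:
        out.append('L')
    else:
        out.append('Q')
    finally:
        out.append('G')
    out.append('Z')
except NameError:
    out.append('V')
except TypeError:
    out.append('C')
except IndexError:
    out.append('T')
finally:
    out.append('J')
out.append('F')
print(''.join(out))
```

Execution trace: 'K' (try body) → 'P' (inner try body) → 'W' (inner except NameError) → 'G' (inner finally) → 'Z' (try body, no exception) → 'J' (finally) → 'F' (after the try/except). Output: KPWGZJF

Answer: KPWGZJF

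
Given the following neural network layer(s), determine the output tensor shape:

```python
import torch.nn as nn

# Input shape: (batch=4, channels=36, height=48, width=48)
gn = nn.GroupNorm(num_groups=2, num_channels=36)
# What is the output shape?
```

Input: (4, 36, 48, 48) -> Output: (4, 36, 48, 48)

Answer: (4, 36, 48, 48)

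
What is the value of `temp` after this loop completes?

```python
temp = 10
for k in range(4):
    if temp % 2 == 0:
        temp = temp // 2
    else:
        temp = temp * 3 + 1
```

Collatz-style transformation from 10
`temp` takes the values: 10 → 5 → 16 → 8 → 4

Answer: 4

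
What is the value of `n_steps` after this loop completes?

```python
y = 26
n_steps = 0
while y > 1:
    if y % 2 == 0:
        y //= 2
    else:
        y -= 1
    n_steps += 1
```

Steps to reduce 26 to 1
`n_steps` takes the values: 0 → 1 → 2 → 3 → 4 → 5 → 6

Answer: 6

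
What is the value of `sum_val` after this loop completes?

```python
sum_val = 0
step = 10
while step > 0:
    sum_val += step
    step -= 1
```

Sum 10 down to 1
`sum_val` takes the values: 0 → 10 → 19 → 27 → 34 → 40 → 45 → 49 → 52 → 54 → 55

Answer: 55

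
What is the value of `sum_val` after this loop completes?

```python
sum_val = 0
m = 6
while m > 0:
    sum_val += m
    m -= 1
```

Sum 6 down to 1
`sum_val` takes the values: 0 → 6 → 11 → 15 → 18 → 20 → 21

Answer: 21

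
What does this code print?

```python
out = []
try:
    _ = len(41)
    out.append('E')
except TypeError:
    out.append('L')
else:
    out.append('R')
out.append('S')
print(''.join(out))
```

Execution trace: 'L' (except TypeError) → 'S' (after the try/except). Output: LS

Answer: LS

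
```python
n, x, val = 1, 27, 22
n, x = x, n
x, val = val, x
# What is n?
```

Trace:
`n, x, val = 1, 27, 22` → n = 1; x = 27; val = 22
`n, x = x, n` → n = 27; x = 1
`x, val = val, x` → x = 22; val = 1
So n = 27

Answer: 27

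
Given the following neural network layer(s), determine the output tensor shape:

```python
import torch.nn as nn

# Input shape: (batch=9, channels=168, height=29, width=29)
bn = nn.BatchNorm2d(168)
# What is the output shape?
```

Input: (9, 168, 29, 29) -> Output: (9, 168, 29, 29)

Answer: (9, 168, 29, 29)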